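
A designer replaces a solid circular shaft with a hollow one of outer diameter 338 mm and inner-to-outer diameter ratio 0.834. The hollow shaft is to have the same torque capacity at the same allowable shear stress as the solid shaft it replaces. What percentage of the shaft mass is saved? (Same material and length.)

52.7 %

Equal τ_max and T ⇒ the solid shaft needs d_s³ = d_o³(1−k⁴), so d_s = 338·(1−0.834⁴)^(1/3) = 271.1 mm.
Area ratio A_h/A_s = d_o²(1−k²)/d_s² = (1−k²)/(1−k⁴)^(2/3) = 0.4731.
Mass saving = 1 − 0.4731 = 52.7 %.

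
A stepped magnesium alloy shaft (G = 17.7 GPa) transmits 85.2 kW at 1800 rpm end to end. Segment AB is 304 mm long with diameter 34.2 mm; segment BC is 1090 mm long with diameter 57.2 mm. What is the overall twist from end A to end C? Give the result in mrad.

ω = 2π·1800/60 = 188.5 rad/s, so T = P/ω = 85.2×10³ / 188.5 = 452.0 N·m.
J_AB = π(0.0342)⁴/32 = 1.34×10^-7 m⁴; J_BC = π(0.0572)⁴/32 = 1.05×10^-6 m⁴.
θ = (T/G)·Σ L_i/J_i = (452.0/17.7×10⁹)·(0.304/1.34×10^-7 + 1.09/1.05×10^-6) = 0.08429 rad.

84.3 mrad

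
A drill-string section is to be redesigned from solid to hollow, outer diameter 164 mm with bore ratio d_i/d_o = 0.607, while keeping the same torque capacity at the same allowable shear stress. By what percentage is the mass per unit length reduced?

Equal τ_max and T ⇒ the solid shaft needs d_s³ = d_o³(1−k⁴), so d_s = 164·(1−0.607⁴)^(1/3) = 156.2 mm.
Area ratio A_h/A_s = d_o²(1−k²)/d_s² = (1−k²)/(1−k⁴)^(2/3) = 0.6961.
Mass saving = 1 − 0.6961 = 30.4 %.

30.4 %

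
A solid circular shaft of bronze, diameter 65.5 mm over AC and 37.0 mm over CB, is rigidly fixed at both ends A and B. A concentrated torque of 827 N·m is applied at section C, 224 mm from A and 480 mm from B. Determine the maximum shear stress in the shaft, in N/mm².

14.3 N/mm²

Compatibility: T_A·a/J_AC = T_B·b/J_CB with T_A + T_B = T₀.
J_AC = 1.81×10^-6 m⁴, J_CB = 1.84×10^-7 m⁴, so T_A = T₀·(J_AC/a)/((J_AC/a)+(J_CB/b)) = 789.5 N·m, T_B = 37.51 N·m.
τ in each portion: τ_AC = 1.43×10^7 Pa, τ_CB = 3.77×10^6 Pa; maximum is in AC.
τ_max = T_AC·r/J = 789.5·0.0328/1.81×10^-6 = 1.431×10^7 Pa.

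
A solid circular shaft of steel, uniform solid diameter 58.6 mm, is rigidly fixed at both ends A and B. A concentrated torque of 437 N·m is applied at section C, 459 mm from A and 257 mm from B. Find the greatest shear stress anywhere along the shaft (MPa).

7.09 MPa

With uniform GJ and both ends fixed, compatibility θ_AC = θ_CB gives T_A·a = T_B·b, together with T_A + T_B = T₀.
T_A = T₀·b/(a+b) = 437.0·257/716.0 = 156.9 N·m; T_B = 280.1 N·m.
τ in each portion: τ_AC = 3.97×10^6 Pa, τ_CB = 7.09×10^6 Pa; maximum is in CB.
τ_max = T_CB·r/J = 280.1·0.0293/1.16×10^-6 = 7.090×10^6 Pa.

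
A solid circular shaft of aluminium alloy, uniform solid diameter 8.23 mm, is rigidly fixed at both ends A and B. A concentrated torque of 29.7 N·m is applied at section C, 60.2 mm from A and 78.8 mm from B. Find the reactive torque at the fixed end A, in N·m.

16.8 N·m

With uniform GJ and both ends fixed, compatibility θ_AC = θ_CB gives T_A·a = T_B·b, together with T_A + T_B = T₀.
T_A = T₀·b/(a+b) = 29.70·78.8/139.0 = 16.84 N·m; T_B = 12.86 N·m.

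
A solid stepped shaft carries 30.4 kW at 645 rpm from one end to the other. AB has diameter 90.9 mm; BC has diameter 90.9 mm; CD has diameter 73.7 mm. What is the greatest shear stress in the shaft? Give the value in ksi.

0.830 ksi

ω = 2π·645/60 = 67.54 rad/s, so T = P/ω = 30.4×10³ / 67.54 = 450.1 N·m.
Under the same torque, τ_max = 16T/(πd³) is largest where d is smallest — segment CD (d = 73.7 mm).
τ_max = 16·450.1/(π·(0.0737)³) = 5.726×10^6 Pa.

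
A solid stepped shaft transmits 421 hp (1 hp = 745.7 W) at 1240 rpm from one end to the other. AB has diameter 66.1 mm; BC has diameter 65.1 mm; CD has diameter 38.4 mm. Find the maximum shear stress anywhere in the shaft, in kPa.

ω = 2π·1240/60 = 129.9 rad/s, so T = P/ω = 421×745.7 / 129.9 = 2418 N·m.
Under the same torque, τ_max = 16T/(πd³) is largest where d is smallest — segment CD (d = 38.4 mm).
τ_max = 16·2418/(π·(0.0384)³) = 2.175×10^8 Pa.

217000 kPa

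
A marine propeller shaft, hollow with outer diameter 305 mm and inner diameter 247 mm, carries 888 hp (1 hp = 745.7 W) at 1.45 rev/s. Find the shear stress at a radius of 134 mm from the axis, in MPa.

20.1 MPa

ω = 2π·1.45 = 9.111 rad/s, so T = P/ω = 888×745.7 / 9.111 = 72680 N·m.
J = π(d_o⁴ − d_i⁴)/32 = π(0.305⁴ − 0.247⁴)/32 = 4.842×10^-4 m⁴.
Shear stress varies linearly with radius: τ = T·r/J = 72680 × 0.134 / 4.842×10^-4 = 2.012×10^7 Pa.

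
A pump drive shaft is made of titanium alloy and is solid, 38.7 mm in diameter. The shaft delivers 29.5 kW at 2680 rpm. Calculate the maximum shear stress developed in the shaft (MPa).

ω = 2π·2680/60 = 280.6 rad/s, so T = P/ω = 29.5×10³ / 280.6 = 105.1 N·m.
J = πd⁴/32 = π(0.0387)⁴/32 = 2.202×10^-7 m⁴.
τ_max = T·r/J = 105.1 × 0.0194 / 2.202×10^-7 = 9.236×10^6 Pa.

9.24 MPa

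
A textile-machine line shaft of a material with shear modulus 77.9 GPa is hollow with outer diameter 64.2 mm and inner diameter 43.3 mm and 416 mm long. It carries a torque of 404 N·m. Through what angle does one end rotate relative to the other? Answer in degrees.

0.0935°

J = π(d_o⁴ − d_i⁴)/32 = π(0.0642⁴ − 0.0433⁴)/32 = 1.323×10^-6 m⁴.
θ = T·L/(G·J) = 404.0 × 0.416 / (77.9×10⁹ × 1.323×10^-6) = 1.631×10^-3 rad.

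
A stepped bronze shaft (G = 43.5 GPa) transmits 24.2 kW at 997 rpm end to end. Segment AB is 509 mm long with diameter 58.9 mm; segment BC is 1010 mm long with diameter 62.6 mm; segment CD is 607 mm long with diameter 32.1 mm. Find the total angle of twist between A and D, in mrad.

36.9 mrad

ω = 2π·997/60 = 104.4 rad/s, so T = P/ω = 24.2×10³ / 104.4 = 231.8 N·m.
J_AB = π(0.0589)⁴/32 = 1.18×10^-6 m⁴; J_BC = π(0.0626)⁴/32 = 1.51×10^-6 m⁴; J_CD = π(0.0321)⁴/32 = 1.04×10^-7 m⁴.
θ = (T/G)·Σ L_i/J_i = (231.8/43.5×10⁹)·(0.509/1.18×10^-6 + 1.01/1.51×10^-6 + 0.607/1.04×10^-7) = 0.03689 rad.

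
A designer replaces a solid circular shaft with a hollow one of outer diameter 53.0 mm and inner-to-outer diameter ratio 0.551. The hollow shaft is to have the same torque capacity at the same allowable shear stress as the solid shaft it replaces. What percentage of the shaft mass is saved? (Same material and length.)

25.7 %

Equal τ_max and T ⇒ the solid shaft needs d_s³ = d_o³(1−k⁴), so d_s = 53.0·(1−0.551⁴)^(1/3) = 51.32 mm.
Area ratio A_h/A_s = d_o²(1−k²)/d_s² = (1−k²)/(1−k⁴)^(2/3) = 0.7428.
Mass saving = 1 − 0.7428 = 25.7 %.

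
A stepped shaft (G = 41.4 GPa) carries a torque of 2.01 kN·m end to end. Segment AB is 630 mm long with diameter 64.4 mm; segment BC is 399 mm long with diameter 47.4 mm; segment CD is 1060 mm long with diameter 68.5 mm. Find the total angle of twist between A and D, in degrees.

4.64°

J_AB = π(0.0644)⁴/32 = 1.69×10^-6 m⁴; J_BC = π(0.0474)⁴/32 = 4.96×10^-7 m⁴; J_CD = π(0.0685)⁴/32 = 2.16×10^-6 m⁴.
θ = (T/G)·Σ L_i/J_i = (2010/41.4×10⁹)·(0.630/1.69×10^-6 + 0.399/4.96×10^-7 + 1.06/2.16×10^-6) = 0.08101 rad.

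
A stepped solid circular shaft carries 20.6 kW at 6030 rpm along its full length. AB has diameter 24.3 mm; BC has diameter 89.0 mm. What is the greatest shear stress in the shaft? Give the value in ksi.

ω = 2π·6030/60 = 631.5 rad/s, so T = P/ω = 20.6×10³ / 631.5 = 32.62 N·m.
Under the same torque, τ_max = 16T/(πd³) is largest where d is smallest — segment AB (d = 24.3 mm).
τ_max = 16·32.62/(π·(0.0243)³) = 1.158×10^7 Pa.

1.68 ksi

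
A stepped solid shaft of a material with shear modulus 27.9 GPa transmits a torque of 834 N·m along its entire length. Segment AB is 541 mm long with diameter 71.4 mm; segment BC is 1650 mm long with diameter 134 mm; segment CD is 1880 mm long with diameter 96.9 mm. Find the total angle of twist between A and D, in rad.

J_AB = π(0.0714)⁴/32 = 2.55×10^-6 m⁴; J_BC = π(0.134)⁴/32 = 3.17×10^-5 m⁴; J_CD = π(0.0969)⁴/32 = 8.66×10^-6 m⁴.
θ = (T/G)·Σ L_i/J_i = (834.0/27.9×10⁹)·(0.541/2.55×10^-6 + 1.65/3.17×10^-5 + 1.88/8.66×10^-6) = 0.01439 rad.

0.0144 rad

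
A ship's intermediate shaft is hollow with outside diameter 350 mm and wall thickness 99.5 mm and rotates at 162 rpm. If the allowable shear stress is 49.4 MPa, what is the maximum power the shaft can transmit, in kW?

6810 kW

J = π(d_o⁴ − d_i⁴)/32 = π(0.350⁴ − 0.151⁴)/32 = 1.422×10^-3 m⁴.
T_max = τ_allow·J/r = 4.94×10^7 × 1.422×10^-3 / 0.175 = 401500 N·m.
ω = 2π·162/60 = 16.96 rad/s, so P_max = T_max·ω = 6.811×10^6 W.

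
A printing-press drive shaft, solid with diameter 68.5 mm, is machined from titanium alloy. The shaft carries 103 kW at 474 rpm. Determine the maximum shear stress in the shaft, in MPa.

ω = 2π·474/60 = 49.64 rad/s, so T = P/ω = 103×10³ / 49.64 = 2075 N·m.
J = πd⁴/32 = π(0.0685)⁴/32 = 2.162×10^-6 m⁴.
τ_max = T·r/J = 2075 × 0.0343 / 2.162×10^-6 = 3.288×10^7 Pa.

32.9 MPa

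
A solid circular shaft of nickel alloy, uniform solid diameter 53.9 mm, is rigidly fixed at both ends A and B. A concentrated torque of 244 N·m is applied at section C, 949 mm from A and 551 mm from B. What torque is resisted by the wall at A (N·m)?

89.6 N·m

With uniform GJ and both ends fixed, compatibility θ_AC = θ_CB gives T_A·a = T_B·b, together with T_A + T_B = T₀.
T_A = T₀·b/(a+b) = 244.0·551/1500 = 89.63 N·m; T_B = 154.4 N·m.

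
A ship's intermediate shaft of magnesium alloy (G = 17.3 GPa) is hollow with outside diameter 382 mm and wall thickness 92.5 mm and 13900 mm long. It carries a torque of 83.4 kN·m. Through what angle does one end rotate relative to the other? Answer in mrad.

J = π(d_o⁴ − d_i⁴)/32 = π(0.382⁴ − 0.197⁴)/32 = 1.943×10^-3 m⁴.
θ = T·L/(G·J) = 83400 × 13.9 / (17.3×10⁹ × 1.943×10^-3) = 0.03449 rad.

34.5 mrad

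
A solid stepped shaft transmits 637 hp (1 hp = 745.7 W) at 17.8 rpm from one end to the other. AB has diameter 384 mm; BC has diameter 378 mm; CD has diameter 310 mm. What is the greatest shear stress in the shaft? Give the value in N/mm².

ω = 2π·17.8/60 = 1.864 rad/s, so T = P/ω = 637×745.7 / 1.864 = 254800 N·m.
Under the same torque, τ_max = 16T/(πd³) is largest where d is smallest — segment CD (d = 310 mm).
τ_max = 16·254800/(π·(0.310)³) = 4.357×10^7 Pa.

43.6 N/mm²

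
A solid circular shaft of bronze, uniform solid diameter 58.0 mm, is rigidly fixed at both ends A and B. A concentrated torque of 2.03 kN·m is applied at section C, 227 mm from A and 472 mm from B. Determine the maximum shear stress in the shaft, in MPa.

With uniform GJ and both ends fixed, compatibility θ_AC = θ_CB gives T_A·a = T_B·b, together with T_A + T_B = T₀.
T_A = T₀·b/(a+b) = 2030·472/699.0 = 1371 N·m; T_B = 659.2 N·m.
τ in each portion: τ_AC = 3.58×10^7 Pa, τ_CB = 1.72×10^7 Pa; maximum is in AC.
τ_max = T_AC·r/J = 1371·0.0290/1.11×10^-6 = 3.578×10^7 Pa.

35.8 MPa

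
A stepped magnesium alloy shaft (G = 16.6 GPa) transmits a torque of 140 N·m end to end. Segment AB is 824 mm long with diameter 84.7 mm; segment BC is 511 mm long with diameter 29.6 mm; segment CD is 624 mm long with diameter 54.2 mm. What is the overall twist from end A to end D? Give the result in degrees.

J_AB = π(0.0847)⁴/32 = 5.05×10^-6 m⁴; J_BC = π(0.0296)⁴/32 = 7.54×10^-8 m⁴; J_CD = π(0.0542)⁴/32 = 8.47×10^-7 m⁴.
θ = (T/G)·Σ L_i/J_i = (140.0/16.6×10⁹)·(0.824/5.05×10^-6 + 0.511/7.54×10^-8 + 0.624/8.47×10^-7) = 0.06477 rad.

3.71°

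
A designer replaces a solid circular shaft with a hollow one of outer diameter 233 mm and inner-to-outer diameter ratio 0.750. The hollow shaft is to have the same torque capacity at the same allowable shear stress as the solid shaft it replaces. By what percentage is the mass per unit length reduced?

Equal τ_max and T ⇒ the solid shaft needs d_s³ = d_o³(1−k⁴), so d_s = 233·(1−0.750⁴)^(1/3) = 205.3 mm.
Area ratio A_h/A_s = d_o²(1−k²)/d_s² = (1−k²)/(1−k⁴)^(2/3) = 0.5638.
Mass saving = 1 − 0.5638 = 43.6 %.

43.6 %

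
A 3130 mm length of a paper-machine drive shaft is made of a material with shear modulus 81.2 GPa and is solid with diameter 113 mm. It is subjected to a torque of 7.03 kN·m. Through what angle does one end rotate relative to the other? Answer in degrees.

0.970°

J = πd⁴/32 = π(0.113)⁴/32 = 1.601×10^-5 m⁴.
θ = T·L/(G·J) = 7030 × 3.13 / (81.2×10⁹ × 1.601×10^-5) = 0.01693 rad.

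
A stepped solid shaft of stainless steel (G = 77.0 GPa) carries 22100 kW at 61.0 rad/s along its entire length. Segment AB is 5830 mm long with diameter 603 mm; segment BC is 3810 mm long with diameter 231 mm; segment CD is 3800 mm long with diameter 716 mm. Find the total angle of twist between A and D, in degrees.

3.84°

ω = 61.0 rad/s, so T = P/ω = 22100×10³ / 61.00 = 362300 N·m.
J_AB = π(0.603)⁴/32 = 0.0130 m⁴; J_BC = π(0.231)⁴/32 = 2.80×10^-4 m⁴; J_CD = π(0.716)⁴/32 = 0.0258 m⁴.
θ = (T/G)·Σ L_i/J_i = (362300/77.0×10⁹)·(5.83/0.0130 + 3.81/2.80×10^-4 + 3.80/0.0258) = 0.06693 rad.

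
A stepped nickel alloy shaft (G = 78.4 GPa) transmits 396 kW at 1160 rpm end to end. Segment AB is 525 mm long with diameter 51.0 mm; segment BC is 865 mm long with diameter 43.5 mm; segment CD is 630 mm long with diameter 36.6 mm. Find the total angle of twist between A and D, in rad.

0.284 rad

ω = 2π·1160/60 = 121.5 rad/s, so T = P/ω = 396×10³ / 121.5 = 3260 N·m.
J_AB = π(0.0510)⁴/32 = 6.64×10^-7 m⁴; J_BC = π(0.0435)⁴/32 = 3.52×10^-7 m⁴; J_CD = π(0.0366)⁴/32 = 1.76×10^-7 m⁴.
θ = (T/G)·Σ L_i/J_i = (3260/78.4×10⁹)·(0.525/6.64×10^-7 + 0.865/3.52×10^-7 + 0.630/1.76×10^-7) = 0.2839 rad.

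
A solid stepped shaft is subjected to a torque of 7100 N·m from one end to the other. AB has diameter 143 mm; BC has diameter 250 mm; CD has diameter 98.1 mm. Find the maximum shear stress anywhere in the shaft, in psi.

Under the same torque, τ_max = 16T/(πd³) is largest where d is smallest — segment CD (d = 98.1 mm).
τ_max = 16·7100/(π·(0.0981)³) = 3.830×10^7 Pa.

5560 psi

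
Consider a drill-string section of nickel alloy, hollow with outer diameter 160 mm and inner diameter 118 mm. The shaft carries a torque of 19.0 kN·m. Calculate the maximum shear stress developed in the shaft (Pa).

3.35e7 Pa

J = π(d_o⁴ − d_i⁴)/32 = π(0.160⁴ − 0.118⁴)/32 = 4.531×10^-5 m⁴.
τ_max = T·r/J = 19000 × 0.0800 / 4.531×10^-5 = 3.355×10^7 Pa.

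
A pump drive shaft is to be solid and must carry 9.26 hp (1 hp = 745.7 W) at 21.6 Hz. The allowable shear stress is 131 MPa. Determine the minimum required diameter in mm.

ω = 2π·21.6 = 135.7 rad/s, so T = P/ω = 9.26×745.7 / 135.7 = 50.88 N·m.
For a solid shaft τ_max = 16T/(πd³), so d = (16T/(π τ_allow))^(1/3) = (16·50.88/(π·1.31×10^8))^(1/3) = 0.01255 m.

12.6 mm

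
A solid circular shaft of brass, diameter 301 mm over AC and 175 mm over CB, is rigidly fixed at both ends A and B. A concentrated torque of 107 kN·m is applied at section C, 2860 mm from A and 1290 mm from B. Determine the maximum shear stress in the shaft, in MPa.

Compatibility: T_A·a/J_AC = T_B·b/J_CB with T_A + T_B = T₀.
J_AC = 8.06×10^-4 m⁴, J_CB = 9.21×10^-5 m⁴, so T_A = T₀·(J_AC/a)/((J_AC/a)+(J_CB/b)) = 85370 N·m, T_B = 21630 N·m.
τ in each portion: τ_AC = 1.59×10^7 Pa, τ_CB = 2.06×10^7 Pa; maximum is in CB.
τ_max = T_CB·r/J = 21630·0.0875/9.21×10^-5 = 2.055×10^7 Pa.

20.6 MPa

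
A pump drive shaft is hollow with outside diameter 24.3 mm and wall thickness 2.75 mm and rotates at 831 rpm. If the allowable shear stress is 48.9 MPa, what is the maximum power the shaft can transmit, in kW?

J = π(d_o⁴ − d_i⁴)/32 = π(0.0243⁴ − 0.0188⁴)/32 = 2.197×10^-8 m⁴.
T_max = τ_allow·J/r = 4.89×10^7 × 2.197×10^-8 / 0.0122 = 88.41 N·m.
ω = 2π·831/60 = 87.02 rad/s, so P_max = T_max·ω = 7694 W.

7.69 kW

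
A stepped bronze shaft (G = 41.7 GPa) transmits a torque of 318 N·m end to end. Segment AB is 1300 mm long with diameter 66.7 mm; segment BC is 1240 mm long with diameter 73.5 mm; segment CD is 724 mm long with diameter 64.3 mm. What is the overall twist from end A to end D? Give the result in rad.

J_AB = π(0.0667)⁴/32 = 1.94×10^-6 m⁴; J_BC = π(0.0735)⁴/32 = 2.87×10^-6 m⁴; J_CD = π(0.0643)⁴/32 = 1.68×10^-6 m⁴.
θ = (T/G)·Σ L_i/J_i = (318.0/41.7×10⁹)·(1.30/1.94×10^-6 + 1.24/2.87×10^-6 + 0.724/1.68×10^-6) = 0.01169 rad.

0.0117 rad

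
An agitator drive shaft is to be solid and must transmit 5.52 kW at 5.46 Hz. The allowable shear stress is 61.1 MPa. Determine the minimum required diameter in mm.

ω = 2π·5.46 = 34.31 rad/s, so T = P/ω = 5.52×10³ / 34.31 = 160.9 N·m.
For a solid shaft τ_max = 16T/(πd³), so d = (16T/(π τ_allow))^(1/3) = (16·160.9/(π·6.11×10^7))^(1/3) = 0.02376 m.

23.8 mm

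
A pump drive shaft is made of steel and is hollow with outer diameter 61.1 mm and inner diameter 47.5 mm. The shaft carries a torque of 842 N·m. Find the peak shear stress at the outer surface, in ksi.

J = π(d_o⁴ − d_i⁴)/32 = π(0.0611⁴ − 0.0475⁴)/32 = 8.685×10^-7 m⁴.
τ_max = T·r/J = 842.0 × 0.0306 / 8.685×10^-7 = 2.962×10^7 Pa.

4.30 ksi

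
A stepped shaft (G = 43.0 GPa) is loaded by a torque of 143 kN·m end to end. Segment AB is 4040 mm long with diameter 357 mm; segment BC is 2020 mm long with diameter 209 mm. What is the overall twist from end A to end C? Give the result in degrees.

J_AB = π(0.357)⁴/32 = 1.59×10^-3 m⁴; J_BC = π(0.209)⁴/32 = 1.87×10^-4 m⁴.
θ = (T/G)·Σ L_i/J_i = (143000/43.0×10⁹)·(4.04/1.59×10^-3 + 2.02/1.87×10^-4) = 0.04429 rad.

2.54°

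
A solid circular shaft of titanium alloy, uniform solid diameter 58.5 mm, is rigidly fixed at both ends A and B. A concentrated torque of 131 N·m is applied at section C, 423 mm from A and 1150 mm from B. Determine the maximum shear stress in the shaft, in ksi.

0.353 ksi

With uniform GJ and both ends fixed, compatibility θ_AC = θ_CB gives T_A·a = T_B·b, together with T_A + T_B = T₀.
T_A = T₀·b/(a+b) = 131.0·1150/1573 = 95.77 N·m; T_B = 35.23 N·m.
τ in each portion: τ_AC = 2.44×10^6 Pa, τ_CB = 8.96×10^5 Pa; maximum is in AC.
τ_max = T_AC·r/J = 95.77·0.0293/1.15×10^-6 = 2.436×10^6 Pa.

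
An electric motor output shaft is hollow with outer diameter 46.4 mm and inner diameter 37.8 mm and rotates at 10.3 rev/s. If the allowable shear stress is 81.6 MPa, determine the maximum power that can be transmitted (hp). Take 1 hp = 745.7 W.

77.7 hp

J = π(d_o⁴ − d_i⁴)/32 = π(0.0464⁴ − 0.0378⁴)/32 = 2.546×10^-7 m⁴.
T_max = τ_allow·J/r = 8.16×10^7 × 2.546×10^-7 / 0.0232 = 895.6 N·m.
ω = 2π·10.3 = 64.72 rad/s, so P_max = T_max·ω = 5.796×10^4 W.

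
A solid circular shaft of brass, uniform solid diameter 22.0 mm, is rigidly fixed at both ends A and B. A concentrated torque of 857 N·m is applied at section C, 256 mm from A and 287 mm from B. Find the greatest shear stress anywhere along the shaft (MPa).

With uniform GJ and both ends fixed, compatibility θ_AC = θ_CB gives T_A·a = T_B·b, together with T_A + T_B = T₀.
T_A = T₀·b/(a+b) = 857.0·287/543.0 = 453.0 N·m; T_B = 404.0 N·m.
τ in each portion: τ_AC = 2.17×10^8 Pa, τ_CB = 1.93×10^8 Pa; maximum is in AC.
τ_max = T_AC·r/J = 453.0·0.0110/2.30×10^-8 = 2.167×10^8 Pa.

217 MPa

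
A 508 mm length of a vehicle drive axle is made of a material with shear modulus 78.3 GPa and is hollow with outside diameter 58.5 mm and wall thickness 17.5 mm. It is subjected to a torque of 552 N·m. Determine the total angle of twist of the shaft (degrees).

J = π(d_o⁴ − d_i⁴)/32 = π(0.0585⁴ − 0.0235⁴)/32 = 1.120×10^-6 m⁴.
θ = T·L/(G·J) = 552.0 × 0.508 / (78.3×10⁹ × 1.120×10^-6) = 3.198×10^-3 rad.

0.183°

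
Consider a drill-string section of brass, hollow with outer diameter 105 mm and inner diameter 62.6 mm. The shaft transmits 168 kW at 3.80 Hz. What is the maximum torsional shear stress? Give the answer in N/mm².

ω = 2π·3.80 = 23.88 rad/s, so T = P/ω = 168×10³ / 23.88 = 7036 N·m.
J = π(d_o⁴ − d_i⁴)/32 = π(0.105⁴ − 0.0626⁴)/32 = 1.043×10^-5 m⁴.
τ_max = T·r/J = 7036 × 0.0525 / 1.043×10^-5 = 3.543×10^7 Pa.

35.4 N/mm²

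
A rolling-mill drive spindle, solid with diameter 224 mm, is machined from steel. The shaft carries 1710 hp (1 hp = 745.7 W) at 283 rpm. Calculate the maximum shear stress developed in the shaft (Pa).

ω = 2π·283/60 = 29.64 rad/s, so T = P/ω = 1710×745.7 / 29.64 = 43030 N·m.
J = πd⁴/32 = π(0.224)⁴/32 = 2.472×10^-4 m⁴.
τ_max = T·r/J = 43030 × 0.112 / 2.472×10^-4 = 1.950×10^7 Pa.

1.95e7 Pa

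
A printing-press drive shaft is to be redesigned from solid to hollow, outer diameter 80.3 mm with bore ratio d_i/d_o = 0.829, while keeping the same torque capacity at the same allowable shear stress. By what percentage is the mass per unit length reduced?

52.1 %

Equal τ_max and T ⇒ the solid shaft needs d_s³ = d_o³(1−k⁴), so d_s = 80.3·(1−0.829⁴)^(1/3) = 64.89 mm.
Area ratio A_h/A_s = d_o²(1−k²)/d_s² = (1−k²)/(1−k⁴)^(2/3) = 0.4789.
Mass saving = 1 − 0.4789 = 52.1 %.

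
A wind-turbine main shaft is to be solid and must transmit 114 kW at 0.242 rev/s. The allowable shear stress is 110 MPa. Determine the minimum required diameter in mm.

ω = 2π·0.242 = 1.521 rad/s, so T = P/ω = 114×10³ / 1.521 = 74970 N·m.
For a solid shaft τ_max = 16T/(πd³), so d = (16T/(π τ_allow))^(1/3) = (16·74970/(π·1.10×10^8))^(1/3) = 0.1514 m.

151 mm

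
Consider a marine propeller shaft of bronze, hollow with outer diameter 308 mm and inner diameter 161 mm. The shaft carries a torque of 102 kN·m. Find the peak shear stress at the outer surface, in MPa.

J = π(d_o⁴ − d_i⁴)/32 = π(0.308⁴ − 0.161⁴)/32 = 8.175×10^-4 m⁴.
τ_max = T·r/J = 102000 × 0.154 / 8.175×10^-4 = 1.921×10^7 Pa.

19.2 MPa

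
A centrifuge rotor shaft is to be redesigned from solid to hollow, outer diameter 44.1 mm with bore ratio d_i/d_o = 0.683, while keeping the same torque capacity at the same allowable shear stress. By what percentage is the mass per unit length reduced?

37.2 %

Equal τ_max and T ⇒ the solid shaft needs d_s³ = d_o³(1−k⁴), so d_s = 44.1·(1−0.683⁴)^(1/3) = 40.64 mm.
Area ratio A_h/A_s = d_o²(1−k²)/d_s² = (1−k²)/(1−k⁴)^(2/3) = 0.6283.
Mass saving = 1 − 0.6283 = 37.2 %.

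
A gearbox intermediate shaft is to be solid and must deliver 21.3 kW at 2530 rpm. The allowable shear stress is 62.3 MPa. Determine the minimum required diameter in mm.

ω = 2π·2530/60 = 264.9 rad/s, so T = P/ω = 21.3×10³ / 264.9 = 80.40 N·m.
For a solid shaft τ_max = 16T/(πd³), so d = (16T/(π τ_allow))^(1/3) = (16·80.40/(π·6.23×10^7))^(1/3) = 0.01873 m.

18.7 mm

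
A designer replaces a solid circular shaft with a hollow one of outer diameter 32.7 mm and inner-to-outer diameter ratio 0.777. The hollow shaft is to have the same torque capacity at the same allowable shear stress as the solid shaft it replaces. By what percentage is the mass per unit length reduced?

Equal τ_max and T ⇒ the solid shaft needs d_s³ = d_o³(1−k⁴), so d_s = 32.7·(1−0.777⁴)^(1/3) = 28.11 mm.
Area ratio A_h/A_s = d_o²(1−k²)/d_s² = (1−k²)/(1−k⁴)^(2/3) = 0.5361.
Mass saving = 1 − 0.5361 = 46.4 %.

46.4 %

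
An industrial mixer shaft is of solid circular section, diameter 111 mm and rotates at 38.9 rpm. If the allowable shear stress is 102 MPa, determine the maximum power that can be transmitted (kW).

J = πd⁴/32 = π(0.111)⁴/32 = 1.490×10^-5 m⁴.
T_max = τ_allow·J/r = 1.02×10^8 × 1.490×10^-5 / 0.0555 = 27390 N·m.
ω = 2π·38.9/60 = 4.074 rad/s, so P_max = T_max·ω = 1.116×10^5 W.

112 kW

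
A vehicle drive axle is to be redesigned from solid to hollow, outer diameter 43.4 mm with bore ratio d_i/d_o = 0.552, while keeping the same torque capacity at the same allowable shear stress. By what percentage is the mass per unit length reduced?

25.8 %

Equal τ_max and T ⇒ the solid shaft needs d_s³ = d_o³(1−k⁴), so d_s = 43.4·(1−0.552⁴)^(1/3) = 42.01 mm.
Area ratio A_h/A_s = d_o²(1−k²)/d_s² = (1−k²)/(1−k⁴)^(2/3) = 0.7420.
Mass saving = 1 − 0.7420 = 25.8 %.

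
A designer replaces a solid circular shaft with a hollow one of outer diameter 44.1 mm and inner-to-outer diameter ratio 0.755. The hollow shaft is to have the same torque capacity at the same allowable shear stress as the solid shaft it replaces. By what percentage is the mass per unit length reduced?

Equal τ_max and T ⇒ the solid shaft needs d_s³ = d_o³(1−k⁴), so d_s = 44.1·(1−0.755⁴)^(1/3) = 38.69 mm.
Area ratio A_h/A_s = d_o²(1−k²)/d_s² = (1−k²)/(1−k⁴)^(2/3) = 0.5587.
Mass saving = 1 − 0.5587 = 44.1 %.

44.1 %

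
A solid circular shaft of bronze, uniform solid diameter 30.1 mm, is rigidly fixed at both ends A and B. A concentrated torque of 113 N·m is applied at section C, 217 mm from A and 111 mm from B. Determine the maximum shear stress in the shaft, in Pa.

1.40e7 Pa

With uniform GJ and both ends fixed, compatibility θ_AC = θ_CB gives T_A·a = T_B·b, together with T_A + T_B = T₀.
T_A = T₀·b/(a+b) = 113.0·111/328.0 = 38.24 N·m; T_B = 74.76 N·m.
τ in each portion: τ_AC = 7.14×10^6 Pa, τ_CB = 1.40×10^7 Pa; maximum is in CB.
τ_max = T_CB·r/J = 74.76·0.0151/8.06×10^-8 = 1.396×10^7 Pa.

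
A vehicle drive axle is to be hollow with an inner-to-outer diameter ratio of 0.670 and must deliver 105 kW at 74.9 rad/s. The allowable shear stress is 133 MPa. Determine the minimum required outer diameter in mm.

40.7 mm

ω = 74.9 rad/s, so T = P/ω = 105×10³ / 74.90 = 1402 N·m.
For a hollow shaft with d_i/d_o = 0.670: τ_max = 16T/(π d_o³ (1−k⁴)), so d_o = [16T/(π τ_allow (1−k⁴))]^(1/3) = [16·1402/(π·1.33×10^8·0.7985)]^(1/3) = 0.04066 m.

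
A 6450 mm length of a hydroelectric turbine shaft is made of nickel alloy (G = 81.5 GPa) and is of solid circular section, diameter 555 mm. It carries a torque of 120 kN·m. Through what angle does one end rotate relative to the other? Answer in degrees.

J = πd⁴/32 = π(0.555)⁴/32 = 9.315×10^-3 m⁴.
θ = T·L/(G·J) = 120000 × 6.45 / (81.5×10⁹ × 9.315×10^-3) = 1.020×10^-3 rad.

0.0584°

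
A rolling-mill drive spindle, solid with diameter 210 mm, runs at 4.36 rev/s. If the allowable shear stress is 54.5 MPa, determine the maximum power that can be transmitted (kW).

J = πd⁴/32 = π(0.210)⁴/32 = 1.909×10^-4 m⁴.
T_max = τ_allow·J/r = 5.45×10^7 × 1.909×10^-4 / 0.105 = 99100 N·m.
ω = 2π·4.36 = 27.39 rad/s, so P_max = T_max·ω = 2.715×10^6 W.

2710 kW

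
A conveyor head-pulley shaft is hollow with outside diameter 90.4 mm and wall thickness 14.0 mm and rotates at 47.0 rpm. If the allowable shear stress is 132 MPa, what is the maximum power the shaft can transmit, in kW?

72.8 kW

J = π(d_o⁴ − d_i⁴)/32 = π(0.0904⁴ − 0.0624⁴)/32 = 5.068×10^-6 m⁴.
T_max = τ_allow·J/r = 1.32×10^8 × 5.068×10^-6 / 0.0452 = 14800 N·m.
ω = 2π·47.0/60 = 4.922 rad/s, so P_max = T_max·ω = 7.285×10^4 W.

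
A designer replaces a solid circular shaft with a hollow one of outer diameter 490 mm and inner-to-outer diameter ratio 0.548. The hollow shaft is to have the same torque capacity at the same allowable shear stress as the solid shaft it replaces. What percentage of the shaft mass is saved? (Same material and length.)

25.5 %

Equal τ_max and T ⇒ the solid shaft needs d_s³ = d_o³(1−k⁴), so d_s = 490·(1−0.548⁴)^(1/3) = 474.8 mm.
Area ratio A_h/A_s = d_o²(1−k²)/d_s² = (1−k²)/(1−k⁴)^(2/3) = 0.7452.
Mass saving = 1 − 0.7452 = 25.5 %.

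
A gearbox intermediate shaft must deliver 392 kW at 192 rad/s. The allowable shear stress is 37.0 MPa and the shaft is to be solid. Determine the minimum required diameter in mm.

65.5 mm

ω = 192 rad/s, so T = P/ω = 392×10³ / 192.0 = 2042 N·m.
For a solid shaft τ_max = 16T/(πd³), so d = (16T/(π τ_allow))^(1/3) = (16·2042/(π·3.70×10^7))^(1/3) = 0.06550 m.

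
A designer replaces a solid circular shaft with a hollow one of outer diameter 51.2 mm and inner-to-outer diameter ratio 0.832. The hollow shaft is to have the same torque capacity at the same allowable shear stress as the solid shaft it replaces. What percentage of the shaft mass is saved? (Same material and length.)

52.5 %

Equal τ_max and T ⇒ the solid shaft needs d_s³ = d_o³(1−k⁴), so d_s = 51.2·(1−0.832⁴)^(1/3) = 41.19 mm.
Area ratio A_h/A_s = d_o²(1−k²)/d_s² = (1−k²)/(1−k⁴)^(2/3) = 0.4755.
Mass saving = 1 − 0.4755 = 52.5 %.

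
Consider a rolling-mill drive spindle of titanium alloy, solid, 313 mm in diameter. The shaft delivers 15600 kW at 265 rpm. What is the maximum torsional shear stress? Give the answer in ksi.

13.5 ksi

ω = 2π·265/60 = 27.75 rad/s, so T = P/ω = 15600×10³ / 27.75 = 562100 N·m.
J = πd⁴/32 = π(0.313)⁴/32 = 9.423×10^-4 m⁴.
τ_max = T·r/J = 562100 × 0.157 / 9.423×10^-4 = 9.337×10^7 Pa.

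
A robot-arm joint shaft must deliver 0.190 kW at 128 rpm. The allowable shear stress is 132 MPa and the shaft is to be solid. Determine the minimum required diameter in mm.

8.18 mm

ω = 2π·128/60 = 13.40 rad/s, so T = P/ω = 0.190×10³ / 13.40 = 14.17 N·m.
For a solid shaft τ_max = 16T/(πd³), so d = (16T/(π τ_allow))^(1/3) = (16·14.17/(π·1.32×10^8))^(1/3) = 0.008178 m.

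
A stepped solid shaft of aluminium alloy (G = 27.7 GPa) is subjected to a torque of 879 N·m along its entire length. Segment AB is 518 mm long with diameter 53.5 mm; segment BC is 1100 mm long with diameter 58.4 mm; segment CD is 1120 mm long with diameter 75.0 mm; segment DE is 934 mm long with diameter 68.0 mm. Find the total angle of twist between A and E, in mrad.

76.6 mrad

J_AB = π(0.0535)⁴/32 = 8.04×10^-7 m⁴; J_BC = π(0.0584)⁴/32 = 1.14×10^-6 m⁴; J_CD = π(0.0750)⁴/32 = 3.11×10^-6 m⁴; J_DE = π(0.0680)⁴/32 = 2.10×10^-6 m⁴.
θ = (T/G)·Σ L_i/J_i = (879.0/27.7×10⁹)·(0.518/8.04×10^-7 + 1.10/1.14×10^-6 + 1.12/3.11×10^-6 + 0.934/2.10×10^-6) = 0.07657 rad.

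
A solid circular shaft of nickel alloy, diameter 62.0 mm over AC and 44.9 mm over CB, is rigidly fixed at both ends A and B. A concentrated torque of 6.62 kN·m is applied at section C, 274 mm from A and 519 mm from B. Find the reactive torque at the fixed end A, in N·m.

Compatibility: T_A·a/J_AC = T_B·b/J_CB with T_A + T_B = T₀.
J_AC = 1.45×10^-6 m⁴, J_CB = 3.99×10^-7 m⁴, so T_A = T₀·(J_AC/a)/((J_AC/a)+(J_CB/b)) = 5781 N·m, T_B = 839.4 N·m.

5780 N·m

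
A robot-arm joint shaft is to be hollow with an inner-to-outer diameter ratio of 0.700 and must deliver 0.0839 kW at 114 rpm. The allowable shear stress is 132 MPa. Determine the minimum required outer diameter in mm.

7.09 mm

ω = 2π·114/60 = 11.94 rad/s, so T = P/ω = 0.0839×10³ / 11.94 = 7.028 N·m.
For a hollow shaft with d_i/d_o = 0.700: τ_max = 16T/(π d_o³ (1−k⁴)), so d_o = [16T/(π τ_allow (1−k⁴))]^(1/3) = [16·7.028/(π·1.32×10^8·0.7599)]^(1/3) = 0.007093 m.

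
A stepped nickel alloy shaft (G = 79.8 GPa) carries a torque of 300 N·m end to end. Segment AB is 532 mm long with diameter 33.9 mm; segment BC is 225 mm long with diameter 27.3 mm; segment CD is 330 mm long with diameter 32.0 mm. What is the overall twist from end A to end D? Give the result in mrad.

J_AB = π(0.0339)⁴/32 = 1.30×10^-7 m⁴; J_BC = π(0.0273)⁴/32 = 5.45×10^-8 m⁴; J_CD = π(0.0320)⁴/32 = 1.03×10^-7 m⁴.
θ = (T/G)·Σ L_i/J_i = (300.0/79.8×10⁹)·(0.532/1.30×10^-7 + 0.225/5.45×10^-8 + 0.330/1.03×10^-7) = 0.04299 rad.

43.0 mrad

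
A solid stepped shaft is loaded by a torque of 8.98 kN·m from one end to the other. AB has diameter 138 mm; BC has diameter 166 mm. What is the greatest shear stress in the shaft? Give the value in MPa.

17.4 MPa

Under the same torque, τ_max = 16T/(πd³) is largest where d is smallest — segment AB (d = 138 mm).
τ_max = 16·8980/(π·(0.138)³) = 1.740×10^7 Pa.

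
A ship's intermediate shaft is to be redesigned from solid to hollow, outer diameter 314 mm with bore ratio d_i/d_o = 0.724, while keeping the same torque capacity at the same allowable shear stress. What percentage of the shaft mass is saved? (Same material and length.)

Equal τ_max and T ⇒ the solid shaft needs d_s³ = d_o³(1−k⁴), so d_s = 314·(1−0.724⁴)^(1/3) = 282.1 mm.
Area ratio A_h/A_s = d_o²(1−k²)/d_s² = (1−k²)/(1−k⁴)^(2/3) = 0.5895.
Mass saving = 1 − 0.5895 = 41.1 %.

41.1 %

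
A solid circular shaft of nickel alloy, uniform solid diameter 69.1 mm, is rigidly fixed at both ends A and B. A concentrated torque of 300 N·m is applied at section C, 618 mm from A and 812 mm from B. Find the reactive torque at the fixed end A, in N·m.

170 N·m

With uniform GJ and both ends fixed, compatibility θ_AC = θ_CB gives T_A·a = T_B·b, together with T_A + T_B = T₀.
T_A = T₀·b/(a+b) = 300.0·812/1430 = 170.3 N·m; T_B = 129.7 N·m.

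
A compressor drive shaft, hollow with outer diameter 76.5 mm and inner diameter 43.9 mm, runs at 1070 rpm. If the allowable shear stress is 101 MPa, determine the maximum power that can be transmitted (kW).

J = π(d_o⁴ − d_i⁴)/32 = π(0.0765⁴ − 0.0439⁴)/32 = 2.998×10^-6 m⁴.
T_max = τ_allow·J/r = 1.01×10^8 × 2.998×10^-6 / 0.0382 = 7916 N·m.
ω = 2π·1070/60 = 112.1 rad/s, so P_max = T_max·ω = 8.869×10^5 W.

887 kW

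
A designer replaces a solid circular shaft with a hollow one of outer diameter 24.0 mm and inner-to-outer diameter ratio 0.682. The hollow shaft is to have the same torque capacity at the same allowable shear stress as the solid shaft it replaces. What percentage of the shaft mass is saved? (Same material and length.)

37.1 %

Equal τ_max and T ⇒ the solid shaft needs d_s³ = d_o³(1−k⁴), so d_s = 24.0·(1−0.682⁴)^(1/3) = 22.13 mm.
Area ratio A_h/A_s = d_o²(1−k²)/d_s² = (1−k²)/(1−k⁴)^(2/3) = 0.6293.
Mass saving = 1 − 0.6293 = 37.1 %.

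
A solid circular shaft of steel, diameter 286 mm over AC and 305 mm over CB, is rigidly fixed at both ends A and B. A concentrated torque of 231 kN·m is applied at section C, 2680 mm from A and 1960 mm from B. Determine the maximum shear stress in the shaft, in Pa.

Compatibility: T_A·a/J_AC = T_B·b/J_CB with T_A + T_B = T₀.
J_AC = 6.57×10^-4 m⁴, J_CB = 8.50×10^-4 m⁴, so T_A = T₀·(J_AC/a)/((J_AC/a)+(J_CB/b)) = 83440 N·m, T_B = 147600 N·m.
τ in each portion: τ_AC = 1.82×10^7 Pa, τ_CB = 2.65×10^7 Pa; maximum is in CB.
τ_max = T_CB·r/J = 147600·0.152/8.50×10^-4 = 2.649×10^7 Pa.

2.65e7 Pa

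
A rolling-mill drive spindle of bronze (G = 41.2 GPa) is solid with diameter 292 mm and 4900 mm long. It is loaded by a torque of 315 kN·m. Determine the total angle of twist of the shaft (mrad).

52.5 mrad

J = πd⁴/32 = π(0.292)⁴/32 = 7.137×10^-4 m⁴.
θ = T·L/(G·J) = 315000 × 4.90 / (41.2×10⁹ × 7.137×10^-4) = 0.05249 rad.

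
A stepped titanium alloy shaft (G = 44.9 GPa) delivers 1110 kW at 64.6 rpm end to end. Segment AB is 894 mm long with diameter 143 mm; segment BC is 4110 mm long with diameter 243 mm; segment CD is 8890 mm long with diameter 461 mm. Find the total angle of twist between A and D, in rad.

ω = 2π·64.6/60 = 6.765 rad/s, so T = P/ω = 1110×10³ / 6.765 = 164100 N·m.
J_AB = π(0.143)⁴/32 = 4.11×10^-5 m⁴; J_BC = π(0.243)⁴/32 = 3.42×10^-4 m⁴; J_CD = π(0.461)⁴/32 = 4.43×10^-3 m⁴.
θ = (T/G)·Σ L_i/J_i = (164100/44.9×10⁹)·(0.894/4.11×10^-5 + 4.11/3.42×10^-4 + 8.89/4.43×10^-3) = 0.1308 rad.

0.131 rad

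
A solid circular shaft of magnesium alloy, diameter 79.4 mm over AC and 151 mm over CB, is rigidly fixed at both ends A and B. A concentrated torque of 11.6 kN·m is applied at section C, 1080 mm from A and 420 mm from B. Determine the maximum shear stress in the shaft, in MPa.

Compatibility: T_A·a/J_AC = T_B·b/J_CB with T_A + T_B = T₀.
J_AC = 3.90×10^-6 m⁴, J_CB = 5.10×10^-5 m⁴, so T_A = T₀·(J_AC/a)/((J_AC/a)+(J_CB/b)) = 334.9 N·m, T_B = 11270 N·m.
τ in each portion: τ_AC = 3.41×10^6 Pa, τ_CB = 1.67×10^7 Pa; maximum is in CB.
τ_max = T_CB·r/J = 11270·0.0755/5.10×10^-5 = 1.666×10^7 Pa.

16.7 MPa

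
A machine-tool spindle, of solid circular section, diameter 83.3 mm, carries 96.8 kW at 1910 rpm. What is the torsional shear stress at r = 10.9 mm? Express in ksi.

ω = 2π·1910/60 = 200.0 rad/s, so T = P/ω = 96.8×10³ / 200.0 = 484.0 N·m.
J = πd⁴/32 = π(0.0833)⁴/32 = 4.727×10^-6 m⁴.
Shear stress varies linearly with radius: τ = T·r/J = 484.0 × 0.0109 / 4.727×10^-6 = 1.116×10^6 Pa.

0.162 ksi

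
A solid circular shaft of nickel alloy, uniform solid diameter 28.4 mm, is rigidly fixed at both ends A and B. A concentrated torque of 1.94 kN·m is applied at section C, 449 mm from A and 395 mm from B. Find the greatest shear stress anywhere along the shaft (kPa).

229000 kPa

With uniform GJ and both ends fixed, compatibility θ_AC = θ_CB gives T_A·a = T_B·b, together with T_A + T_B = T₀.
T_A = T₀·b/(a+b) = 1940·395/844.0 = 907.9 N·m; T_B = 1032 N·m.
τ in each portion: τ_AC = 2.02×10^8 Pa, τ_CB = 2.29×10^8 Pa; maximum is in CB.
τ_max = T_CB·r/J = 1032·0.0142/6.39×10^-8 = 2.295×10^8 Pa.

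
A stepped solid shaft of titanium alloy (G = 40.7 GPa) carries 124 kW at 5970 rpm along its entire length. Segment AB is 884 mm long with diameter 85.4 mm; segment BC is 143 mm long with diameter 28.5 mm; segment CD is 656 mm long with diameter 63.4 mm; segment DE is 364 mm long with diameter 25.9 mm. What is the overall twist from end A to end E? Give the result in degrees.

ω = 2π·5970/60 = 625.2 rad/s, so T = P/ω = 124×10³ / 625.2 = 198.3 N·m.
J_AB = π(0.0854)⁴/32 = 5.22×10^-6 m⁴; J_BC = π(0.0285)⁴/32 = 6.48×10^-8 m⁴; J_CD = π(0.0634)⁴/32 = 1.59×10^-6 m⁴; J_DE = π(0.0259)⁴/32 = 4.42×10^-8 m⁴.
θ = (T/G)·Σ L_i/J_i = (198.3/40.7×10⁹)·(0.884/5.22×10^-6 + 0.143/6.48×10^-8 + 0.656/1.59×10^-6 + 0.364/4.42×10^-8) = 0.05375 rad.

3.08°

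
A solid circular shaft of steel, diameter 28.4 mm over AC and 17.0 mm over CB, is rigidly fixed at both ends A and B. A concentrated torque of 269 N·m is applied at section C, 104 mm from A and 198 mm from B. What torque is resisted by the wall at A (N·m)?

252 N·m

Compatibility: T_A·a/J_AC = T_B·b/J_CB with T_A + T_B = T₀.
J_AC = 6.39×10^-8 m⁴, J_CB = 8.20×10^-9 m⁴, so T_A = T₀·(J_AC/a)/((J_AC/a)+(J_CB/b)) = 252.0 N·m, T_B = 16.99 N·m.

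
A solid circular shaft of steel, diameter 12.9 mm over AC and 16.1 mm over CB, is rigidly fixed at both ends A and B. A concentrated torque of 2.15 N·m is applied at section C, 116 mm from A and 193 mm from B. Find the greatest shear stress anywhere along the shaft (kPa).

2070 kPa

Compatibility: T_A·a/J_AC = T_B·b/J_CB with T_A + T_B = T₀.
J_AC = 2.72×10^-9 m⁴, J_CB = 6.60×10^-9 m⁴, so T_A = T₀·(J_AC/a)/((J_AC/a)+(J_CB/b)) = 0.8746 N·m, T_B = 1.275 N·m.
τ in each portion: τ_AC = 2.07×10^6 Pa, τ_CB = 1.56×10^6 Pa; maximum is in AC.
τ_max = T_AC·r/J = 0.8746·0.00645/2.72×10^-9 = 2.075×10^6 Pa.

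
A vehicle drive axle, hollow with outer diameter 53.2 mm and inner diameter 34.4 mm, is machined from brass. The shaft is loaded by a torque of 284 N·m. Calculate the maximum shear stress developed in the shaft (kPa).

J = π(d_o⁴ − d_i⁴)/32 = π(0.0532⁴ − 0.0344⁴)/32 = 6.489×10^-7 m⁴.
τ_max = T·r/J = 284.0 × 0.0266 / 6.489×10^-7 = 1.164×10^7 Pa.

11600 kPa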